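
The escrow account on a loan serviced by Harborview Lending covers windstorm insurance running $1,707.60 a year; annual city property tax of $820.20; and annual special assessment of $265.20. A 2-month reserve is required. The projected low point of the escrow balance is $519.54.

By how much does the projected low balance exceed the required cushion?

Windstorm insurance: $1,707.60/yr
City property tax: $820.20/yr
Special assessment: $265.20/yr
Total annual escrow = $2,793.00
Base monthly escrow = $2,793.00 / 12 = $232.75
Required reserve = 2 × $232.75 = $465.50
Excess over cushion: $519.54 − $465.50 = $54.04

$54.04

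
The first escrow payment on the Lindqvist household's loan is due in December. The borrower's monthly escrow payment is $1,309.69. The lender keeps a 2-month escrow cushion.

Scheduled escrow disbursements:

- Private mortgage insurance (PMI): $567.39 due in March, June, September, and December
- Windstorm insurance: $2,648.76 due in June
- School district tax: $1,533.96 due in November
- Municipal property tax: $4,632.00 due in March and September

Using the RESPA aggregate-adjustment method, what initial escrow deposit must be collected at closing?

$3,704.80

Cushion = 2 × $1,309.69 = $2,619.38
Trial balance (start $0, +$1,309.69 each month, − disbursements):
  Dec: +$1,309.69 − $567.39 → $742.30
  Jan: +$1,309.69 → $2,051.99
  Feb: +$1,309.69 → $3,361.68
  Mar: +$1,309.69 − $5,199.39 → -$528.02
  Apr: +$1,309.69 → $781.67
  May: +$1,309.69 → $2,091.36
  Jun: +$1,309.69 − $3,216.15 → $184.90
  Jul: +$1,309.69 → $1,494.59
  Aug: +$1,309.69 → $2,804.28
  Sep: +$1,309.69 − $5,199.39 → -$1,085.42
  Oct: +$1,309.69 → $224.27
  Nov: +$1,309.69 − $1,533.96 → $0.00
Lowest trial balance = -$1,085.42 (Sep)
Initial deposit = cushion − low point = $2,619.38 − (-$1,085.42) = $3,704.80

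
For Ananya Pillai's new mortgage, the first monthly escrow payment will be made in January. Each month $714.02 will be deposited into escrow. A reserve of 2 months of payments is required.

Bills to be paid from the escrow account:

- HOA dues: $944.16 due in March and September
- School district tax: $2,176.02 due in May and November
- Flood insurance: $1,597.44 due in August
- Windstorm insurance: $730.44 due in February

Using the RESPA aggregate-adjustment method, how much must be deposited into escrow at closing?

Cushion = 2 × $714.02 = $1,428.04
Trial balance (start $0, +$714.02 each month, − disbursements):
  Jan: +$714.02 → $714.02
  Feb: +$714.02 − $730.44 → $697.60
  Mar: +$714.02 − $944.16 → $467.46
  Apr: +$714.02 → $1,181.48
  May: +$714.02 − $2,176.02 → -$280.52
  Jun: +$714.02 → $433.50
  Jul: +$714.02 → $1,147.52
  Aug: +$714.02 − $1,597.44 → $264.10
  Sep: +$714.02 − $944.16 → $33.96
  Oct: +$714.02 → $747.98
  Nov: +$714.02 − $2,176.02 → -$714.02
  Dec: +$714.02 → $0.00
Lowest trial balance = -$714.02 (Nov)
Initial deposit = cushion − low point = $1,428.04 − (-$714.02) = $2,142.06

$2,142.06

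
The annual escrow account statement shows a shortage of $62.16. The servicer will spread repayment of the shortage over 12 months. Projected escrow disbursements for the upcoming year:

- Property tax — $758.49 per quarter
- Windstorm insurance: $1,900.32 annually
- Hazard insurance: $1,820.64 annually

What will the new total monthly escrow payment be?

$568.09

Property tax: $758.49 × 4 = $3,033.96 per year
Windstorm insurance: $1,900.32 per year
Hazard insurance: $1,820.64 per year
Yearly total = $6,754.92
Base monthly escrow = $6,754.92 / 12 = $562.91
Shortage per month = $62.16 / 12 = $5.18
Adjusted monthly = $562.91 + $5.18 = $568.09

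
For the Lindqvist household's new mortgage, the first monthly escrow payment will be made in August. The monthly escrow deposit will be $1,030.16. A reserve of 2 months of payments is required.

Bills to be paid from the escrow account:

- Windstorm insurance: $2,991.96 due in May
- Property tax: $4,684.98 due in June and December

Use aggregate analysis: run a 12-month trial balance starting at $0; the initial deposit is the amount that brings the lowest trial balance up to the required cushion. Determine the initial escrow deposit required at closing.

Cushion = 2 × $1,030.16 = $2,060.32
Trial balance (start $0, +$1,030.16 each month, − disbursements):
  Aug: +$1,030.16 → $1,030.16
  Sep: +$1,030.16 → $2,060.32
  Oct: +$1,030.16 → $3,090.48
  Nov: +$1,030.16 → $4,120.64
  Dec: +$1,030.16 − $4,684.98 → $465.82
  Jan: +$1,030.16 → $1,495.98
  Feb: +$1,030.16 → $2,526.14
  Mar: +$1,030.16 → $3,556.30
  Apr: +$1,030.16 → $4,586.46
  May: +$1,030.16 − $2,991.96 → $2,624.66
  Jun: +$1,030.16 − $4,684.98 → -$1,030.16
  Jul: +$1,030.16 → $0.00
Lowest trial balance = -$1,030.16 (Jun)
Initial deposit = cushion − low point = $2,060.32 − (-$1,030.16) = $3,090.48

$3,090.48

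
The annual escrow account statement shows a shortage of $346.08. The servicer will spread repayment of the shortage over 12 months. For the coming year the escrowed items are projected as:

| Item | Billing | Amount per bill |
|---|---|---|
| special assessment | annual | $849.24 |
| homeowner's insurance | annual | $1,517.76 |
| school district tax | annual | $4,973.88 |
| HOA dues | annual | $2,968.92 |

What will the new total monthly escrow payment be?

$887.99

Special assessment: $849.24 per year
Homeowner's insurance: $1,517.76 per year
School district tax: $4,973.88 per year
HOA dues: $2,968.92 per year
Annual escrow total = $10,309.80
Base monthly escrow = $10,309.80 / 12 = $859.15
Shortage spread = $346.08 ÷ 12 = $28.84/mo
New monthly escrow = $859.15 + $28.84 = $887.99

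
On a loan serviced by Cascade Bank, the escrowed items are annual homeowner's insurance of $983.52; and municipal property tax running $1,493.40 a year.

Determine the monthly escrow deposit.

$206.41

Homeowner's insurance: $983.52 annually
Municipal property tax: $1,493.40 annually
Yearly total = $2,476.92
Monthly escrow = $2,476.92 ÷ 12 = $206.41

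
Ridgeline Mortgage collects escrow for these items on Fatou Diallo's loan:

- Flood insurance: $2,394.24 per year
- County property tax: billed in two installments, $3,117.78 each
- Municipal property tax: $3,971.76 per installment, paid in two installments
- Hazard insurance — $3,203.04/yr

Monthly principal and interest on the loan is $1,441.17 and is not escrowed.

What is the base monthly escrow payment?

Flood insurance — $2,394.24 per year
County property tax — $3,117.78 × 2 = $6,235.56 per year
Municipal property tax — $3,971.76 × 2 = $7,943.52 per year
Hazard insurance — $3,203.04 per year
Yearly total = $2,394.24 + $6,235.56 + $7,943.52 + $3,203.04 = $19,776.36
Base monthly escrow = $19,776.36 ÷ 12 = $1,648.03

$1,648.03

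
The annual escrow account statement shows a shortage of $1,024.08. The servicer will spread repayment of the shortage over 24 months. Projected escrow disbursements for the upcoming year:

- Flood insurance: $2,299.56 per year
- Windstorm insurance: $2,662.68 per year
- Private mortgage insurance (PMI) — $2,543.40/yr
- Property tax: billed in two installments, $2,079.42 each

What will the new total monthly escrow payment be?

Flood insurance: $2,299.56
Windstorm insurance: $2,662.68
Private mortgage insurance (PMI): $2,543.40
Property tax: $2,079.42 × 2 = $4,158.84
Total annual escrow = $11,664.48
Monthly = $11,664.48 / 12 = $972.04
Shortage per month = $1,024.08 ÷ 24 = $42.67
New monthly escrow = $972.04 + $42.67 = $1,014.71

$1,014.71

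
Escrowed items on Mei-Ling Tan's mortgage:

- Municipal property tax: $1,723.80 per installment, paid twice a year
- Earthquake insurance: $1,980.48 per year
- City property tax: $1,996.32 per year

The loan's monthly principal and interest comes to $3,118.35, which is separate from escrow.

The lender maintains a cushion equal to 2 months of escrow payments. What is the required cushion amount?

$1,237.40

Municipal property tax: $1,723.80 × 2 = $3,447.60
Earthquake insurance: $1,980.48
City property tax: $1,996.32
Yearly total = $3,447.60 + $1,980.48 + $1,996.32 = $7,424.40
Base monthly escrow = $7,424.40 ÷ 12 = $618.70
Required cushion = 2 × $618.70 = $1,237.40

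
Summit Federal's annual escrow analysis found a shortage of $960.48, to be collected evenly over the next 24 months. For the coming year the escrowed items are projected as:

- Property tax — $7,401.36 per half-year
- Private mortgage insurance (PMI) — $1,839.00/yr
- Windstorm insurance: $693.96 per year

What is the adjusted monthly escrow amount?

Property tax = $7,401.36 × 2 = $14,802.72/yr
Private mortgage insurance (PMI) = $1,839.00/yr
Windstorm insurance = $693.96/yr
Annual escrow total = $17,335.68
Base monthly escrow = $17,335.68 / 12 = $1,444.64
Shortage per month = $960.48 / 24 = $40.02
New monthly escrow = $1,444.64 + $40.02 = $1,484.66

$1,484.66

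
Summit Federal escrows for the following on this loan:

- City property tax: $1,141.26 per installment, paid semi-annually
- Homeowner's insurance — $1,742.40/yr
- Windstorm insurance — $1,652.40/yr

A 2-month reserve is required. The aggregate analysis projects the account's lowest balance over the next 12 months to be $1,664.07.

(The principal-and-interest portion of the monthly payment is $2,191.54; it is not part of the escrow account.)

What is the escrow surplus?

City property tax — $1,141.26 × 2 = $2,282.52/yr
Homeowner's insurance — $1,742.40/yr
Windstorm insurance — $1,652.40/yr
Combined annual = $5,677.32
Monthly = $5,677.32 / 12 = $473.11
Cushion = 2 × $473.11 = $946.22
Excess over cushion: $1,664.07 − $946.22 = $717.85

$717.85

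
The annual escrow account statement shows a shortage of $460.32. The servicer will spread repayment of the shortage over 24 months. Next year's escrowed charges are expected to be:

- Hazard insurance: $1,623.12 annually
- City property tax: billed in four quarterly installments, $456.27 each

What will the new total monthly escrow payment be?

Hazard insurance — $1,623.12 per year
City property tax — $456.27 × 4 = $1,825.08 per year
Yearly total = $3,448.20
Monthly escrow = $3,448.20 / 12 = $287.35
Monthly shortage recovery: $460.32 ÷ 24 = $19.18
New monthly escrow = $287.35 + $19.18 = $306.53

$306.53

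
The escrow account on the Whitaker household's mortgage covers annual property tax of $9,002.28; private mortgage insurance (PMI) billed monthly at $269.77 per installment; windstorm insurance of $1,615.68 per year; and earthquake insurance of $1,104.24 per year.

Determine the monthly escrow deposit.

$1,246.62

Property tax = $9,002.28/yr
Private mortgage insurance (PMI) = $269.77 × 12 = $3,237.24/yr
Windstorm insurance = $1,615.68/yr
Earthquake insurance = $1,104.24/yr
Annual escrow total = $14,959.44
Per month = $14,959.44 / 12 = $1,246.62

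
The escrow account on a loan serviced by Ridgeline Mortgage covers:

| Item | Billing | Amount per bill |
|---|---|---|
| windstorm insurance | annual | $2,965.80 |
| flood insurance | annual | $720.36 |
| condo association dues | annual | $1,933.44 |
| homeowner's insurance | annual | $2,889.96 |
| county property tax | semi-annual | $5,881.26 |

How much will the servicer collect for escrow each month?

$1,689.34

Windstorm insurance: $2,965.80 annually
Flood insurance: $720.36 annually
Condo association dues: $1,933.44 annually
Homeowner's insurance: $2,889.96 annually
County property tax: $5,881.26 × 2 = $11,762.52 annually
Combined annual = $20,272.08
Base monthly escrow = $20,272.08 / 12 = $1,689.34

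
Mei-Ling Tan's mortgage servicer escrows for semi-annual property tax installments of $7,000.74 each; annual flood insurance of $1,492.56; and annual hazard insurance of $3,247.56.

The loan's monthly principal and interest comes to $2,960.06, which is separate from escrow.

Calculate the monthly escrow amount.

Property tax = $7,000.74 × 2 = $14,001.48
Flood insurance = $1,492.56
Hazard insurance = $3,247.56
Annual escrow total = $14,001.48 + $1,492.56 + $3,247.56 = $18,741.60
Per month = $18,741.60 / 12 = $1,561.80

$1,561.80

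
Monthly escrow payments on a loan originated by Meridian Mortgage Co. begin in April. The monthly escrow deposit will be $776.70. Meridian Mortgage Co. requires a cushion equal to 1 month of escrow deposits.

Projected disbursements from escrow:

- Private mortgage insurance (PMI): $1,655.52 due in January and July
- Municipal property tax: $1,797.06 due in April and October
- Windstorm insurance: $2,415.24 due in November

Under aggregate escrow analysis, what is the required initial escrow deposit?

$2,330.10

Cushion = 1 × $776.70 = $776.70
Trial balance (start $0, +$776.70 each month, − disbursements):
  Apr: +$776.70 − $1,797.06 → -$1,020.36
  May: +$776.70 → -$243.66
  Jun: +$776.70 → $533.04
  Jul: +$776.70 − $1,655.52 → -$345.78
  Aug: +$776.70 → $430.92
  Sep: +$776.70 → $1,207.62
  Oct: +$776.70 − $1,797.06 → $187.26
  Nov: +$776.70 − $2,415.24 → -$1,451.28
  Dec: +$776.70 → -$674.58
  Jan: +$776.70 − $1,655.52 → -$1,553.40
  Feb: +$776.70 → -$776.70
  Mar: +$776.70 → $0.00
Lowest trial balance = -$1,553.40 (Jan)
Initial deposit = cushion − low point = $776.70 − (-$1,553.40) = $2,330.10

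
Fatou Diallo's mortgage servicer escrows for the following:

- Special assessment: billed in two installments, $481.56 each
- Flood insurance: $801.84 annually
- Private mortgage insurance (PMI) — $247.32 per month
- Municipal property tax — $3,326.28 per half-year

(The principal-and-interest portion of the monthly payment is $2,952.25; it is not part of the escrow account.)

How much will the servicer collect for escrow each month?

$948.78

Special assessment — $481.56 × 2 = $963.12 annually
Flood insurance — $801.84 annually
Private mortgage insurance (PMI) — $247.32 × 12 = $2,967.84 annually
Municipal property tax — $3,326.28 × 2 = $6,652.56 annually
Annual escrow total = $11,385.36
Per month = $11,385.36 / 12 = $948.78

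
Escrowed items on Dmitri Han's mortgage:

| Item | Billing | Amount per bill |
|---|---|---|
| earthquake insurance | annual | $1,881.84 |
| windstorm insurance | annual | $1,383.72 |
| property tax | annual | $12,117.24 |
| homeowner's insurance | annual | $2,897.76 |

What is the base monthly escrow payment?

$1,523.38

Earthquake insurance: $1,881.84 annually
Windstorm insurance: $1,383.72 annually
Property tax: $12,117.24 annually
Homeowner's insurance: $2,897.76 annually
Annual escrow total = $18,280.56
Monthly escrow = $18,280.56 / 12 = $1,523.38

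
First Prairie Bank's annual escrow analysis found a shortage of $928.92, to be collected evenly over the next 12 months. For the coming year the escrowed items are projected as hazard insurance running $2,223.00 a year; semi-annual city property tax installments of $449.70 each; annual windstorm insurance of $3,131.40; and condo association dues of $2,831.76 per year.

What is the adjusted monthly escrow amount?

$834.54

Hazard insurance: $2,223.00
City property tax: $449.70 × 2 = $899.40
Windstorm insurance: $3,131.40
Condo association dues: $2,831.76
Annual escrow total = $2,223.00 + $899.40 + $3,131.40 + $2,831.76 = $9,085.56
Monthly = $9,085.56 ÷ 12 = $757.13
Shortage per month = $928.92 ÷ 12 = $77.41
Adjusted monthly = $757.13 + $77.41 = $834.54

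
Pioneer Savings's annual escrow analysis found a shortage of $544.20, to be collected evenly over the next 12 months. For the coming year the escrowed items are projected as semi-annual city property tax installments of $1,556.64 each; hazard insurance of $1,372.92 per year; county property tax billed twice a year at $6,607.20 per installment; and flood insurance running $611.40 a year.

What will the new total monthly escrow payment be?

City property tax = $1,556.64 × 2 = $3,113.28 annually
Hazard insurance = $1,372.92 annually
County property tax = $6,607.20 × 2 = $13,214.40 annually
Flood insurance = $611.40 annually
Yearly total = $3,113.28 + $1,372.92 + $13,214.40 + $611.40 = $18,312.00
Monthly = $18,312.00 / 12 = $1,526.00
Shortage spread = $544.20 ÷ 12 = $45.35/mo
New monthly escrow = $1,526.00 + $45.35 = $1,571.35

$1,571.35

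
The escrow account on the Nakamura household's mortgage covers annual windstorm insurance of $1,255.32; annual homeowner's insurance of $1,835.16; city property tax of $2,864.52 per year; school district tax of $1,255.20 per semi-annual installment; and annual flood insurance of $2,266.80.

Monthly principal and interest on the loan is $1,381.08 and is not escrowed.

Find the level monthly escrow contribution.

$894.35

Windstorm insurance = $1,255.32
Homeowner's insurance = $1,835.16
City property tax = $2,864.52
School district tax = $1,255.20 × 2 = $2,510.40
Flood insurance = $2,266.80
Yearly total = $1,255.32 + $1,835.16 + $2,864.52 + $2,510.40 + $2,266.80 = $10,732.20
Base monthly escrow = $10,732.20 / 12 = $894.35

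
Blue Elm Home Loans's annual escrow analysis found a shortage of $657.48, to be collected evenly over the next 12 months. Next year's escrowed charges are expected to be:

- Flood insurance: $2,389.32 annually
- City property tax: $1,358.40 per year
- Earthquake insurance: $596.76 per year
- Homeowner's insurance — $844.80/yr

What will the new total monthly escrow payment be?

$487.23

Flood insurance: $2,389.32
City property tax: $1,358.40
Earthquake insurance: $596.76
Homeowner's insurance: $844.80
Yearly total = $5,189.28
Base monthly escrow = $5,189.28 / 12 = $432.44
Shortage spread = $657.48 / 12 = $54.79/mo
Adjusted monthly = $432.44 + $54.79 = $487.23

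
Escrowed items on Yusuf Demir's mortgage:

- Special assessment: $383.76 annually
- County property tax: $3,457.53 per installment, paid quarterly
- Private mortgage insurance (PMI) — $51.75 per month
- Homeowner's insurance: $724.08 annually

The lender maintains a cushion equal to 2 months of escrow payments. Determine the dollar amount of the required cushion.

$2,593.16

Special assessment = $383.76 per year
County property tax = $3,457.53 × 4 = $13,830.12 per year
Private mortgage insurance (PMI) = $51.75 × 12 = $621.00 per year
Homeowner's insurance = $724.08 per year
Total annual escrow = $383.76 + $13,830.12 + $621.00 + $724.08 = $15,558.96
Monthly = $15,558.96 ÷ 12 = $1,296.58
Required cushion = 2 × $1,296.58 = $2,593.16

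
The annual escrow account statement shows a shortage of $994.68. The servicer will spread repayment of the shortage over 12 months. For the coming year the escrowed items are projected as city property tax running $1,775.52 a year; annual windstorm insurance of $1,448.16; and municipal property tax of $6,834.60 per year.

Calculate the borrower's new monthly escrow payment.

$921.08

City property tax — $1,775.52 per year
Windstorm insurance — $1,448.16 per year
Municipal property tax — $6,834.60 per year
Yearly total = $1,775.52 + $1,448.16 + $6,834.60 = $10,058.28
Per month = $10,058.28 ÷ 12 = $838.19
Shortage spread = $994.68 ÷ 12 = $82.89/mo
New monthly escrow = $838.19 + $82.89 = $921.08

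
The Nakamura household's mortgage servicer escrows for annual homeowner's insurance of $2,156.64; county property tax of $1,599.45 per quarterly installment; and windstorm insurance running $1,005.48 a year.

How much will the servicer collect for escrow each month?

Homeowner's insurance = $2,156.64
County property tax = $1,599.45 × 4 = $6,397.80
Windstorm insurance = $1,005.48
Annual escrow total = $2,156.64 + $6,397.80 + $1,005.48 = $9,559.92
Monthly escrow = $9,559.92 / 12 = $796.66

$796.66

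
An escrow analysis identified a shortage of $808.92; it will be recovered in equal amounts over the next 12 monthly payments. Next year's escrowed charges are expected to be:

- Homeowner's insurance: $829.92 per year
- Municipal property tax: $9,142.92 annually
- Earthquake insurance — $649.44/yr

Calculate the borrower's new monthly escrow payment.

Homeowner's insurance: $829.92 annually
Municipal property tax: $9,142.92 annually
Earthquake insurance: $649.44 annually
Total per year = $10,622.28
Monthly = $10,622.28 ÷ 12 = $885.19
Monthly shortage recovery: $808.92 ÷ 12 = $67.41
Adjusted monthly = $885.19 + $67.41 = $952.60

$952.60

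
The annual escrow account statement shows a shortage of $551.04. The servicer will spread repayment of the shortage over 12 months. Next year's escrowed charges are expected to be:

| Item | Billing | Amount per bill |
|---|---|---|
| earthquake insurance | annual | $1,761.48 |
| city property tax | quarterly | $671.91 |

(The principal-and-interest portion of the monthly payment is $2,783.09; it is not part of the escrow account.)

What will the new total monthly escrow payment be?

Earthquake insurance = $1,761.48/yr
City property tax = $671.91 × 4 = $2,687.64/yr
Annual escrow total = $1,761.48 + $2,687.64 = $4,449.12
Monthly escrow = $4,449.12 / 12 = $370.76
Shortage per month = $551.04 / 12 = $45.92
New monthly escrow = $370.76 + $45.92 = $416.68

$416.68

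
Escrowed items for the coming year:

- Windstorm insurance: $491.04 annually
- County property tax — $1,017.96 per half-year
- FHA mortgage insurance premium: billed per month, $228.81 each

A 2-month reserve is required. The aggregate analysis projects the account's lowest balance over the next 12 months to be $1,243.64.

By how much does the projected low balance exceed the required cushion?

Windstorm insurance = $491.04
County property tax = $1,017.96 × 2 = $2,035.92
FHA mortgage insurance premium = $228.81 × 12 = $2,745.72
Total per year = $491.04 + $2,035.92 + $2,745.72 = $5,272.68
Base monthly escrow = $5,272.68 ÷ 12 = $439.39
Required reserve = 2 × $439.39 = $878.78
Surplus = $1,243.64 − $878.78 = $364.86

$364.86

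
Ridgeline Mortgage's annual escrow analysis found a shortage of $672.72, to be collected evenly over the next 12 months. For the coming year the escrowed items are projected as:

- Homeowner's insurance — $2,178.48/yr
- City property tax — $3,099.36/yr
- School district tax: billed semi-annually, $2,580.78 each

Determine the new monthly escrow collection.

$926.01

Homeowner's insurance = $2,178.48 per year
City property tax = $3,099.36 per year
School district tax = $2,580.78 × 2 = $5,161.56 per year
Total per year = $10,439.40
Monthly escrow = $10,439.40 / 12 = $869.95
Shortage spread = $672.72 / 12 = $56.06/mo
New monthly escrow = $869.95 + $56.06 = $926.01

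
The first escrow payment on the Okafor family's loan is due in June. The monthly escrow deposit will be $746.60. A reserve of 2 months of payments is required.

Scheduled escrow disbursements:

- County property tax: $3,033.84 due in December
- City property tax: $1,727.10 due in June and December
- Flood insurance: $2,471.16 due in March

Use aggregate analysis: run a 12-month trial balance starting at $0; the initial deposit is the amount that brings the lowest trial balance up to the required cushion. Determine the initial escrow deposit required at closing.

$2,986.40

Cushion = 2 × $746.60 = $1,493.20
Trial balance (start $0, +$746.60 each month, − disbursements):
  Jun: +$746.60 − $1,727.10 → -$980.50
  Jul: +$746.60 → -$233.90
  Aug: +$746.60 → $512.70
  Sep: +$746.60 → $1,259.30
  Oct: +$746.60 → $2,005.90
  Nov: +$746.60 → $2,752.50
  Dec: +$746.60 − $4,760.94 → -$1,261.84
  Jan: +$746.60 → -$515.24
  Feb: +$746.60 → $231.36
  Mar: +$746.60 − $2,471.16 → -$1,493.20
  Apr: +$746.60 → -$746.60
  May: +$746.60 → $0.00
Lowest trial balance = -$1,493.20 (Mar)
Initial deposit = cushion − low point = $1,493.20 − (-$1,493.20) = $2,986.40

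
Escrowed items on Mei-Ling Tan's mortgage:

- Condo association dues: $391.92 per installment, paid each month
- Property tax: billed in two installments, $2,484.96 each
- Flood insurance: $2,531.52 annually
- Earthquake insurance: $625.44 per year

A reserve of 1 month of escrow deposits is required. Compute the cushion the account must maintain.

Condo association dues — $391.92 × 12 = $4,703.04
Property tax — $2,484.96 × 2 = $4,969.92
Flood insurance — $2,531.52
Earthquake insurance — $625.44
Total per year = $12,829.92
Monthly = $12,829.92 / 12 = $1,069.16
Required cushion = 1 × $1,069.16 = $1,069.16

$1,069.16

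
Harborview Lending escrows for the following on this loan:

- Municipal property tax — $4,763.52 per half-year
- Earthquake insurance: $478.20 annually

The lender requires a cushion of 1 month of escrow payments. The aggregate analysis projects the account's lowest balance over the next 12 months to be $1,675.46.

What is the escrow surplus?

$841.69

Municipal property tax — $4,763.52 × 2 = $9,527.04
Earthquake insurance — $478.20
Total annual escrow = $9,527.04 + $478.20 = $10,005.24
Monthly = $10,005.24 / 12 = $833.77
Cushion = 1 × $833.77 = $833.77
Excess over cushion: $1,675.46 − $833.77 = $841.69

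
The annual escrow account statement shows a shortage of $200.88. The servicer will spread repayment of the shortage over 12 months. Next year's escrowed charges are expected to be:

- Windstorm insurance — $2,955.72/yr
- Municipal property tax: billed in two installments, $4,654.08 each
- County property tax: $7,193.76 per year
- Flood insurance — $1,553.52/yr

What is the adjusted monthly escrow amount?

Windstorm insurance: $2,955.72
Municipal property tax: $4,654.08 × 2 = $9,308.16
County property tax: $7,193.76
Flood insurance: $1,553.52
Yearly total = $21,011.16
Monthly = $21,011.16 ÷ 12 = $1,750.93
Shortage spread = $200.88 ÷ 12 = $16.74/mo
New monthly escrow = $1,750.93 + $16.74 = $1,767.67

$1,767.67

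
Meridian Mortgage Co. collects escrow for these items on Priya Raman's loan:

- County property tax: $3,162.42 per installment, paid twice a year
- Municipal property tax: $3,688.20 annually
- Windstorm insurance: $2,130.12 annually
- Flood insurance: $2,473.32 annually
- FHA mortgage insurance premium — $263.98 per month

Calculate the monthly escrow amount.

County property tax = $3,162.42 × 2 = $6,324.84/yr
Municipal property tax = $3,688.20/yr
Windstorm insurance = $2,130.12/yr
Flood insurance = $2,473.32/yr
FHA mortgage insurance premium = $263.98 × 12 = $3,167.76/yr
Yearly total = $17,784.24
Per month = $17,784.24 / 12 = $1,482.02

$1,482.02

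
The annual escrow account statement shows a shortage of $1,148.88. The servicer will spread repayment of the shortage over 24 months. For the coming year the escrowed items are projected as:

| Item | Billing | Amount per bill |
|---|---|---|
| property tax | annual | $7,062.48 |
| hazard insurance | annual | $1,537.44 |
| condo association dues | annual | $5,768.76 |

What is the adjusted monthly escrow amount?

Property tax: $7,062.48
Hazard insurance: $1,537.44
Condo association dues: $5,768.76
Combined annual = $7,062.48 + $1,537.44 + $5,768.76 = $14,368.68
Monthly = $14,368.68 / 12 = $1,197.39
Shortage spread = $1,148.88 ÷ 24 = $47.87/mo
Adjusted monthly = $1,197.39 + $47.87 = $1,245.26

$1,245.26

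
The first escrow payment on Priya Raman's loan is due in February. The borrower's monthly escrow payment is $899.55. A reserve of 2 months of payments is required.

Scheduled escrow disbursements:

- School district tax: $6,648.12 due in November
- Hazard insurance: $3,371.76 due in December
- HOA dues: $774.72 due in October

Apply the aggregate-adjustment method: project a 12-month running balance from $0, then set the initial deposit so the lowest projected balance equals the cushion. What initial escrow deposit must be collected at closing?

Cushion = 2 × $899.55 = $1,799.10
Trial balance (start $0, +$899.55 each month, − disbursements):
  Feb: +$899.55 → $899.55
  Mar: +$899.55 → $1,799.10
  Apr: +$899.55 → $2,698.65
  May: +$899.55 → $3,598.20
  Jun: +$899.55 → $4,497.75
  Jul: +$899.55 → $5,397.30
  Aug: +$899.55 → $6,296.85
  Sep: +$899.55 → $7,196.40
  Oct: +$899.55 − $774.72 → $7,321.23
  Nov: +$899.55 − $6,648.12 → $1,572.66
  Dec: +$899.55 − $3,371.76 → -$899.55
  Jan: +$899.55 → $0.00
Lowest trial balance = -$899.55 (Dec)
Initial deposit = cushion − low point = $1,799.10 − (-$899.55) = $2,698.65

$2,698.65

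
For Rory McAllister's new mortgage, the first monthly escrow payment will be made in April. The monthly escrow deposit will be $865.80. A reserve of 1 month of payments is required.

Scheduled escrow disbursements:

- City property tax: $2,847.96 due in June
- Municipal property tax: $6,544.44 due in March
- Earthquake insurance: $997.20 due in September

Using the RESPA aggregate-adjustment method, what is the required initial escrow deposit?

$1,116.36

Cushion = 1 × $865.80 = $865.80
Trial balance (start $0, +$865.80 each month, − disbursements):
  Apr: +$865.80 → $865.80
  May: +$865.80 → $1,731.60
  Jun: +$865.80 − $2,847.96 → -$250.56
  Jul: +$865.80 → $615.24
  Aug: +$865.80 → $1,481.04
  Sep: +$865.80 − $997.20 → $1,349.64
  Oct: +$865.80 → $2,215.44
  Nov: +$865.80 → $3,081.24
  Dec: +$865.80 → $3,947.04
  Jan: +$865.80 → $4,812.84
  Feb: +$865.80 → $5,678.64
  Mar: +$865.80 − $6,544.44 → $0.00
Lowest trial balance = -$250.56 (Jun)
Initial deposit = cushion − low point = $865.80 − (-$250.56) = $1,116.36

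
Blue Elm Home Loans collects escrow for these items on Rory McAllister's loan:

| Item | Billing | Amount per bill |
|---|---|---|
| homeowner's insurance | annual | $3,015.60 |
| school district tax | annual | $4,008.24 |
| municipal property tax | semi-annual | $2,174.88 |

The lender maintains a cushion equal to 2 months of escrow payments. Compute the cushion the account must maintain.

Homeowner's insurance: $3,015.60/yr
School district tax: $4,008.24/yr
Municipal property tax: $2,174.88 × 2 = $4,349.76/yr
Combined annual = $3,015.60 + $4,008.24 + $4,349.76 = $11,373.60
Base monthly escrow = $11,373.60 / 12 = $947.80
Cushion = 2 × $947.80 = $1,895.60

$1,895.60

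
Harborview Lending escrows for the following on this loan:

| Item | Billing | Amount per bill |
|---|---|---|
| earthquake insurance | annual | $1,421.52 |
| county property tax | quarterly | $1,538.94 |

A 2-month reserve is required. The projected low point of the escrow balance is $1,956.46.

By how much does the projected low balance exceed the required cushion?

Earthquake insurance — $1,421.52 per year
County property tax — $1,538.94 × 4 = $6,155.76 per year
Combined annual = $1,421.52 + $6,155.76 = $7,577.28
Monthly = $7,577.28 ÷ 12 = $631.44
Cushion = 2 × $631.44 = $1,262.88
Excess over cushion: $1,956.46 − $1,262.88 = $693.58

$693.58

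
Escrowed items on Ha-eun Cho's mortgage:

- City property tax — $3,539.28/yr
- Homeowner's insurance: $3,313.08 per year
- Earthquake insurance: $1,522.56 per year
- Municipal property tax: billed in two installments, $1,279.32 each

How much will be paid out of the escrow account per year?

City property tax: $3,539.28
Homeowner's insurance: $3,313.08
Earthquake insurance: $1,522.56
Municipal property tax: $1,279.32 × 2 = $2,558.64
Annual escrow total = $3,539.28 + $3,313.08 + $1,522.56 + $2,558.64 = $10,933.56

$10,933.56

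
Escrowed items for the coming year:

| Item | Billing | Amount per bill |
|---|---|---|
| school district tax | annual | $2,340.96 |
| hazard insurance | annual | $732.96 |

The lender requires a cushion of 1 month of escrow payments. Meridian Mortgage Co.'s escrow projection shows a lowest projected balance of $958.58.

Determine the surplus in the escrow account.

School district tax = $2,340.96 per year
Hazard insurance = $732.96 per year
Yearly total = $3,073.92
Per month = $3,073.92 / 12 = $256.16
Required cushion = 1 × $256.16 = $256.16
Excess over cushion: $958.58 − $256.16 = $702.42

$702.42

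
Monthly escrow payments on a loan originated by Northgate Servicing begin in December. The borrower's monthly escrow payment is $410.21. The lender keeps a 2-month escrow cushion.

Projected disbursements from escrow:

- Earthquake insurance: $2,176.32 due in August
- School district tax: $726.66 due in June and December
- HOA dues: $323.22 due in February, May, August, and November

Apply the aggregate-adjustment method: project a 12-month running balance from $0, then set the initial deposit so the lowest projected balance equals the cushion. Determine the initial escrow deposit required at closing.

$1,727.83

Cushion = 2 × $410.21 = $820.42
Trial balance (start $0, +$410.21 each month, − disbursements):
  Dec: +$410.21 − $726.66 → -$316.45
  Jan: +$410.21 → $93.76
  Feb: +$410.21 − $323.22 → $180.75
  Mar: +$410.21 → $590.96
  Apr: +$410.21 → $1,001.17
  May: +$410.21 − $323.22 → $1,088.16
  Jun: +$410.21 − $726.66 → $771.71
  Jul: +$410.21 → $1,181.92
  Aug: +$410.21 − $2,499.54 → -$907.41
  Sep: +$410.21 → -$497.20
  Oct: +$410.21 → -$86.99
  Nov: +$410.21 − $323.22 → $0.00
Lowest trial balance = -$907.41 (Aug)
Initial deposit = cushion − low point = $820.42 − (-$907.41) = $1,727.83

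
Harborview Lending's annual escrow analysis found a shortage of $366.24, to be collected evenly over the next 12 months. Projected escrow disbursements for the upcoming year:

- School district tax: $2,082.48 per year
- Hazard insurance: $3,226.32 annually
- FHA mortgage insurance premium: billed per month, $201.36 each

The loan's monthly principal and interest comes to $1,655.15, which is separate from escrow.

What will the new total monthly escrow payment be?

$674.28

School district tax — $2,082.48
Hazard insurance — $3,226.32
FHA mortgage insurance premium — $201.36 × 12 = $2,416.32
Combined annual = $2,082.48 + $3,226.32 + $2,416.32 = $7,725.12
Monthly = $7,725.12 ÷ 12 = $643.76
Shortage per month = $366.24 ÷ 12 = $30.52
Adjusted monthly = $643.76 + $30.52 = $674.28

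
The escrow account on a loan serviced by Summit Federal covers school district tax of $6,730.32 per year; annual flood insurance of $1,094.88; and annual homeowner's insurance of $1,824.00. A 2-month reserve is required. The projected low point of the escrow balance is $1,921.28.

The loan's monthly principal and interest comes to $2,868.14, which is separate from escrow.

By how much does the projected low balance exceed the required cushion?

School district tax — $6,730.32 annually
Flood insurance — $1,094.88 annually
Homeowner's insurance — $1,824.00 annually
Total per year = $6,730.32 + $1,094.88 + $1,824.00 = $9,649.20
Base monthly escrow = $9,649.20 ÷ 12 = $804.10
Cushion = 2 × $804.10 = $1,608.20
Excess over cushion: $1,921.28 − $1,608.20 = $313.08

$313.08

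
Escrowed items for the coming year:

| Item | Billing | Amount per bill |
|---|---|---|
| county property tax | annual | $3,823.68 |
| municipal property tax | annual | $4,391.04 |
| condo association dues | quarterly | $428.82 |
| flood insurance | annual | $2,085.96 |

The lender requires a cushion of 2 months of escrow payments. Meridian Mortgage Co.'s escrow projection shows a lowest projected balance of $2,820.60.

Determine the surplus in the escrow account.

County property tax — $3,823.68 annually
Municipal property tax — $4,391.04 annually
Condo association dues — $428.82 × 4 = $1,715.28 annually
Flood insurance — $2,085.96 annually
Combined annual = $3,823.68 + $4,391.04 + $1,715.28 + $2,085.96 = $12,015.96
Monthly = $12,015.96 ÷ 12 = $1,001.33
Cushion = 2 × $1,001.33 = $2,002.66
Surplus = $2,820.60 − $2,002.66 = $817.94

$817.94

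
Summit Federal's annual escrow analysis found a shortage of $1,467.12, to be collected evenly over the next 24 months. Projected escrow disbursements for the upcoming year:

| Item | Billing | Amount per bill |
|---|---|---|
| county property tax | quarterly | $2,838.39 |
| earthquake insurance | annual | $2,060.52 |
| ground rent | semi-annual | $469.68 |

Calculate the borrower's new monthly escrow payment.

County property tax — $2,838.39 × 4 = $11,353.56 per year
Earthquake insurance — $2,060.52 per year
Ground rent — $469.68 × 2 = $939.36 per year
Annual escrow total = $11,353.56 + $2,060.52 + $939.36 = $14,353.44
Monthly = $14,353.44 / 12 = $1,196.12
Shortage spread = $1,467.12 / 24 = $61.13/mo
New monthly escrow = $1,196.12 + $61.13 = $1,257.25

$1,257.25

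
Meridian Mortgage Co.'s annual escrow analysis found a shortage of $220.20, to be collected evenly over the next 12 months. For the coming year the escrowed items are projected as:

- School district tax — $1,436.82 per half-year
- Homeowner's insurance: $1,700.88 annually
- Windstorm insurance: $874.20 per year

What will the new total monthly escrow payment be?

$472.41

School district tax = $1,436.82 × 2 = $2,873.64 annually
Homeowner's insurance = $1,700.88 annually
Windstorm insurance = $874.20 annually
Total annual escrow = $2,873.64 + $1,700.88 + $874.20 = $5,448.72
Per month = $5,448.72 ÷ 12 = $454.06
Monthly shortage recovery: $220.20 / 12 = $18.35
New monthly escrow = $454.06 + $18.35 = $472.41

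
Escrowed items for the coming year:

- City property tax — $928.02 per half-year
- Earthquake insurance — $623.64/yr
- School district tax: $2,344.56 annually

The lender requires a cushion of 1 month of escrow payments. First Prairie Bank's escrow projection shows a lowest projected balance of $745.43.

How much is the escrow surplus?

$343.41

City property tax = $928.02 × 2 = $1,856.04/yr
Earthquake insurance = $623.64/yr
School district tax = $2,344.56/yr
Total annual escrow = $1,856.04 + $623.64 + $2,344.56 = $4,824.24
Monthly = $4,824.24 ÷ 12 = $402.02
Cushion = 1 × $402.02 = $402.02
Excess over cushion: $745.43 − $402.02 = $343.41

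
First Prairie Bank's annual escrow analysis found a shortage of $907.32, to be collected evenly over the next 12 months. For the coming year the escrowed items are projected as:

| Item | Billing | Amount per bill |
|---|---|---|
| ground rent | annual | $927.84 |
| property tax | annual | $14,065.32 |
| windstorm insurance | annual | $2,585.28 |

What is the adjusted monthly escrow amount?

$1,540.48

Ground rent: $927.84 per year
Property tax: $14,065.32 per year
Windstorm insurance: $2,585.28 per year
Total annual escrow = $927.84 + $14,065.32 + $2,585.28 = $17,578.44
Per month = $17,578.44 / 12 = $1,464.87
Shortage per month = $907.32 / 12 = $75.61
Adjusted monthly = $1,464.87 + $75.61 = $1,540.48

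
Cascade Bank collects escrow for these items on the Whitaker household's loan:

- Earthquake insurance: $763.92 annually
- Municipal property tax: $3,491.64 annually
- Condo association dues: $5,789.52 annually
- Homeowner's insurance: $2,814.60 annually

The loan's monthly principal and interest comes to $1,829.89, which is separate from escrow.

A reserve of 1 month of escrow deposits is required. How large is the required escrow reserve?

$1,071.64

Earthquake insurance: $763.92 per year
Municipal property tax: $3,491.64 per year
Condo association dues: $5,789.52 per year
Homeowner's insurance: $2,814.60 per year
Annual escrow total = $763.92 + $3,491.64 + $5,789.52 + $2,814.60 = $12,859.68
Monthly = $12,859.68 ÷ 12 = $1,071.64
Required cushion = 1 × $1,071.64 = $1,071.64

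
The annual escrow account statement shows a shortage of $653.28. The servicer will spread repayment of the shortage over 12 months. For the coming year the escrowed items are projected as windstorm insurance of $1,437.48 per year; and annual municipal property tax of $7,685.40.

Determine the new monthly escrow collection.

$814.68

Windstorm insurance — $1,437.48
Municipal property tax — $7,685.40
Combined annual = $1,437.48 + $7,685.40 = $9,122.88
Base monthly escrow = $9,122.88 / 12 = $760.24
Shortage spread = $653.28 ÷ 12 = $54.44/mo
New monthly escrow = $760.24 + $54.44 = $814.68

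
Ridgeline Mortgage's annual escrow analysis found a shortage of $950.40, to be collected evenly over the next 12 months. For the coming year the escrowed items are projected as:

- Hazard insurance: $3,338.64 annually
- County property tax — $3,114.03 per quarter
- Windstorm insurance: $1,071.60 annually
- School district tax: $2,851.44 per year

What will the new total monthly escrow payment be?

$1,722.35

Hazard insurance: $3,338.64/yr
County property tax: $3,114.03 × 4 = $12,456.12/yr
Windstorm insurance: $1,071.60/yr
School district tax: $2,851.44/yr
Total per year = $19,717.80
Base monthly escrow = $19,717.80 ÷ 12 = $1,643.15
Monthly shortage recovery: $950.40 / 12 = $79.20
New monthly escrow = $1,643.15 + $79.20 = $1,722.35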